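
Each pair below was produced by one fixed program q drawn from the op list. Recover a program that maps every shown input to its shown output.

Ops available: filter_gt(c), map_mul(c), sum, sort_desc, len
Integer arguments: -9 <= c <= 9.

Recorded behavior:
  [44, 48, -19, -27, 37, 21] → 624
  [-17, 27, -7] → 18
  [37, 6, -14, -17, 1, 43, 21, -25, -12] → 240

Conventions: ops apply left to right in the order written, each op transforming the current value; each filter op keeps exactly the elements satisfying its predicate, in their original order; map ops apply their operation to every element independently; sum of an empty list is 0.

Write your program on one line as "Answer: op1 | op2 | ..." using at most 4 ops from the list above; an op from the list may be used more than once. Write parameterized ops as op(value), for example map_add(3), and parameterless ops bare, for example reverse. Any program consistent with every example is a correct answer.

sort_desc | map_mul(6) | sum

Check, running the answer program on each example:
  [44, 48, -19, -27, 37, 21] -> [48, 44, 37, 21, -19, -27] -> [288, 264, 222, 126, -114, -162] -> 624
  [-17, 27, -7] -> [27, -7, -17] -> [162, -42, -102] -> 18
  [37, 6, -14, -17, 1, 43, 21, -25, -12] -> [43, 37, 21, 6, 1, -12, -14, -17, -25] -> [258, 222, 126, 36, 6, -72, -84, -102, -150] -> 240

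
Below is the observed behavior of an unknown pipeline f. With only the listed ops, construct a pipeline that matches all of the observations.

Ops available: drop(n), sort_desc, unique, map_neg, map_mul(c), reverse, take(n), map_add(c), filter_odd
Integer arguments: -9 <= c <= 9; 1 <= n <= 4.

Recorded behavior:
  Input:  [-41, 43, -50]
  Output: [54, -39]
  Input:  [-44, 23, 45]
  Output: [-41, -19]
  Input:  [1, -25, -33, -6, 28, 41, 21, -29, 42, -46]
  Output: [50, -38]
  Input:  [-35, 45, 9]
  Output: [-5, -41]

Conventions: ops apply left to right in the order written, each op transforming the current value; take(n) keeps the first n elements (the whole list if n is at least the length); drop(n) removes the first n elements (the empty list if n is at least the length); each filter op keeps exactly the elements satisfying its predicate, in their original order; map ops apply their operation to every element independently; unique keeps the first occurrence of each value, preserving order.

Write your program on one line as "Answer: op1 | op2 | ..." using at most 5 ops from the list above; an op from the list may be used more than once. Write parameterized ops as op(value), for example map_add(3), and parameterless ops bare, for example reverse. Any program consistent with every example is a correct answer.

map_add(-4) | map_neg | reverse | take(2)

Check, running the answer program on each example:
  [-41, 43, -50] -> [-45, 39, -54] -> [45, -39, 54] -> [54, -39, 45] -> [54, -39]
  [-44, 23, 45] -> [-48, 19, 41] -> [48, -19, -41] -> [-41, -19, 48] -> [-41, -19]
  [1, -25, -33, -6, 28, 41, 21, -29, 42, -46] -> [-3, -29, -37, -10, 24, 37, 17, -33, 38, -50] -> [3, 29, 37, 10, -24, -37, -17, 33, -38, 50] -> [50, -38, 33, -17, -37, -24, 10, 37, 29, 3] -> [50, -38]
  [-35, 45, 9] -> [-39, 41, 5] -> [39, -41, -5] -> [-5, -41, 39] -> [-5, -41]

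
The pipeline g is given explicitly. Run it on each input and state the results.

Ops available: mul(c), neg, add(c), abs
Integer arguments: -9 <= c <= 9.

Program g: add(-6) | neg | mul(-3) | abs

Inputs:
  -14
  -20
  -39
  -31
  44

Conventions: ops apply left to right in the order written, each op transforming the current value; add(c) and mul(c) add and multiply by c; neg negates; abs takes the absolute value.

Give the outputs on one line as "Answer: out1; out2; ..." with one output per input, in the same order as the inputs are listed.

60; 78; 135; 111; 114

Execution, op by op:
  -14 -> -20 -> 20 -> -60 -> 60
  -20 -> -26 -> 26 -> -78 -> 78
  -39 -> -45 -> 45 -> -135 -> 135
  -31 -> -37 -> 37 -> -111 -> 111
  44 -> 38 -> -38 -> 114 -> 114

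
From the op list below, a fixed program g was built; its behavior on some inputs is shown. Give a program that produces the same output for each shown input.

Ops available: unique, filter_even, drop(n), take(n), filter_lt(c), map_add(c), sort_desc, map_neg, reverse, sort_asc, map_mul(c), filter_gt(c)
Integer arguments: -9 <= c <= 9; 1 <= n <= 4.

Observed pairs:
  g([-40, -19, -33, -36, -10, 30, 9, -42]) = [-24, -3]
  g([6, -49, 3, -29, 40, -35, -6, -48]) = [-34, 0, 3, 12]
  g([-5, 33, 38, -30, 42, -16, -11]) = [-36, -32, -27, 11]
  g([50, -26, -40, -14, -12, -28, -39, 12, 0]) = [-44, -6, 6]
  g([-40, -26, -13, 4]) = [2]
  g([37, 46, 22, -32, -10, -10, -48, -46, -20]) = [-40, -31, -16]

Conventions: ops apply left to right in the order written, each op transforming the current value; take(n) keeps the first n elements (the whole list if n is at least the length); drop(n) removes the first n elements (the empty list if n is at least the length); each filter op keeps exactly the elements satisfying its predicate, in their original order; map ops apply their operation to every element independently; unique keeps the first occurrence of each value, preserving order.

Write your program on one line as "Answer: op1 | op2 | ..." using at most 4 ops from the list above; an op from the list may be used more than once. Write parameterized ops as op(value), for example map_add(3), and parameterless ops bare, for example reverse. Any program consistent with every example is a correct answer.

map_neg | sort_asc | filter_lt(7) | map_add(6)

Check, running the answer program on each example:
  [-40, -19, -33, -36, -10, 30, 9, -42] -> [40, 19, 33, 36, 10, -30, -9, 42] -> [-30, -9, 10, 19, 33, 36, 40, 42] -> [-30, -9] -> [-24, -3]
  [6, -49, 3, -29, 40, -35, -6, -48] -> [-6, 49, -3, 29, -40, 35, 6, 48] -> [-40, -6, -3, 6, 29, 35, 48, 49] -> [-40, -6, -3, 6] -> [-34, 0, 3, 12]
  [-5, 33, 38, -30, 42, -16, -11] -> [5, -33, -38, 30, -42, 16, 11] -> [-42, -38, -33, 5, 11, 16, 30] -> [-42, -38, -33, 5] -> [-36, -32, -27, 11]
  [50, -26, -40, -14, -12, -28, -39, 12, 0] -> [-50, 26, 40, 14, 12, 28, 39, -12, 0] -> [-50, -12, 0, 12, 14, 26, 28, 39, 40] -> [-50, -12, 0] -> [-44, -6, 6]
  [-40, -26, -13, 4] -> [40, 26, 13, -4] -> [-4, 13, 26, 40] -> [-4] -> [2]
  [37, 46, 22, -32, -10, -10, -48, -46, -20] -> [-37, -46, -22, 32, 10, 10, 48, 46, 20] -> [-46, -37, -22, 10, 10, 20, 32, 46, 48] -> [-46, -37, -22] -> [-40, -31, -16]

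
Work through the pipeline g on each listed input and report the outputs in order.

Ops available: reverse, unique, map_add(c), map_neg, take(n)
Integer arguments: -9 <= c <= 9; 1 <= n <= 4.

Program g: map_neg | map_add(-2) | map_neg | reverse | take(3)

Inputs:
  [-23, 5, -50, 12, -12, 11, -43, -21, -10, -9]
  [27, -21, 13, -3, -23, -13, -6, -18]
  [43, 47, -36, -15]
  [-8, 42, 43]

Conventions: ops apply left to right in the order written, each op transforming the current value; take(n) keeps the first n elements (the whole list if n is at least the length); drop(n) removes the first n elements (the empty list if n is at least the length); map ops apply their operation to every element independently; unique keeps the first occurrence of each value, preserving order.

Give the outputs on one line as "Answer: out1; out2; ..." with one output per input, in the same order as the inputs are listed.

Execution, op by op:
  [-23, 5, -50, 12, -12, 11, -43, -21, -10, -9] -> [23, -5, 50, -12, 12, -11, 43, 21, 10, 9] -> [21, -7, 48, -14, 10, -13, 41, 19, 8, 7] -> [-21, 7, -48, 14, -10, 13, -41, -19, -8, -7] -> [-7, -8, -19, -41, 13, -10, 14, -48, 7, -21] -> [-7, -8, -19]
  [27, -21, 13, -3, -23, -13, -6, -18] -> [-27, 21, -13, 3, 23, 13, 6, 18] -> [-29, 19, -15, 1, 21, 11, 4, 16] -> [29, -19, 15, -1, -21, -11, -4, -16] -> [-16, -4, -11, -21, -1, 15, -19, 29] -> [-16, -4, -11]
  [43, 47, -36, -15] -> [-43, -47, 36, 15] -> [-45, -49, 34, 13] -> [45, 49, -34, -13] -> [-13, -34, 49, 45] -> [-13, -34, 49]
  [-8, 42, 43] -> [8, -42, -43] -> [6, -44, -45] -> [-6, 44, 45] -> [45, 44, -6] -> [45, 44, -6]

[-7, -8, -19]; [-16, -4, -11]; [-13, -34, 49]; [45, 44, -6]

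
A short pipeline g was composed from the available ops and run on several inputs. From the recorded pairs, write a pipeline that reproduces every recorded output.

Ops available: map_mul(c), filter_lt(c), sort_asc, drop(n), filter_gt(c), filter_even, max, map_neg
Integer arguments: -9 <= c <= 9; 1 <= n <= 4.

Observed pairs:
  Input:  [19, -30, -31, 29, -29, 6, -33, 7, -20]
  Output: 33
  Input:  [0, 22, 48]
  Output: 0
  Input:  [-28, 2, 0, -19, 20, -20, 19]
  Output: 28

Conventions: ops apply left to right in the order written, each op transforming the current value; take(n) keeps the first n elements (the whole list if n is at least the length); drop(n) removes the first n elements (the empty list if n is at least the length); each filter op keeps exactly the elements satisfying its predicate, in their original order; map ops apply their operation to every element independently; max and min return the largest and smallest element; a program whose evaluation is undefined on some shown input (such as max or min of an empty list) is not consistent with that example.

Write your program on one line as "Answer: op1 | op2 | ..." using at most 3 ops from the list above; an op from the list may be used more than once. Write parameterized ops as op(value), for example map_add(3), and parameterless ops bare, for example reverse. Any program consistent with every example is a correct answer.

sort_asc | map_neg | max

Check, running the answer program on each example:
  [19, -30, -31, 29, -29, 6, -33, 7, -20] -> [-33, -31, -30, -29, -20, 6, 7, 19, 29] -> [33, 31, 30, 29, 20, -6, -7, -19, -29] -> 33
  [0, 22, 48] -> [0, 22, 48] -> [0, -22, -48] -> 0
  [-28, 2, 0, -19, 20, -20, 19] -> [-28, -20, -19, 0, 2, 19, 20] -> [28, 20, 19, 0, -2, -19, -20] -> 28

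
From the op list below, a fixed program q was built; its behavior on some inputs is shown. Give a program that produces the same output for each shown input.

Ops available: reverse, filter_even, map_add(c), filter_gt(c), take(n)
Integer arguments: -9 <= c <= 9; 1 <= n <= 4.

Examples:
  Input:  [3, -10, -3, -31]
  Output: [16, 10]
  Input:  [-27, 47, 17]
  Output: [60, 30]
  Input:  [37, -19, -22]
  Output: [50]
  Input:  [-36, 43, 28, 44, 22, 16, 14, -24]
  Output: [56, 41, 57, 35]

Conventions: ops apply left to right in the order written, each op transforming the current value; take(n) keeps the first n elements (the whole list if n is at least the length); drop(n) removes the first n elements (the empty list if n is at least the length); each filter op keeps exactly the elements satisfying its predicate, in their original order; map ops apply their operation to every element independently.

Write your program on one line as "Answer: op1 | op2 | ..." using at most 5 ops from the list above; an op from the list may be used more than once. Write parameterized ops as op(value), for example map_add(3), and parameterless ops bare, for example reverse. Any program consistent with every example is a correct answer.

map_add(8) | map_add(-4) | filter_gt(-4) | map_add(9) | take(4)

Check, running the answer program on each example:
  [3, -10, -3, -31] -> [11, -2, 5, -23] -> [7, -6, 1, -27] -> [7, 1] -> [16, 10] -> [16, 10]
  [-27, 47, 17] -> [-19, 55, 25] -> [-23, 51, 21] -> [51, 21] -> [60, 30] -> [60, 30]
  [37, -19, -22] -> [45, -11, -14] -> [41, -15, -18] -> [41] -> [50] -> [50]
  [-36, 43, 28, 44, 22, 16, 14, -24] -> [-28, 51, 36, 52, 30, 24, 22, -16] -> [-32, 47, 32, 48, 26, 20, 18, -20] -> [47, 32, 48, 26, 20, 18] -> [56, 41, 57, 35, 29, 27] -> [56, 41, 57, 35]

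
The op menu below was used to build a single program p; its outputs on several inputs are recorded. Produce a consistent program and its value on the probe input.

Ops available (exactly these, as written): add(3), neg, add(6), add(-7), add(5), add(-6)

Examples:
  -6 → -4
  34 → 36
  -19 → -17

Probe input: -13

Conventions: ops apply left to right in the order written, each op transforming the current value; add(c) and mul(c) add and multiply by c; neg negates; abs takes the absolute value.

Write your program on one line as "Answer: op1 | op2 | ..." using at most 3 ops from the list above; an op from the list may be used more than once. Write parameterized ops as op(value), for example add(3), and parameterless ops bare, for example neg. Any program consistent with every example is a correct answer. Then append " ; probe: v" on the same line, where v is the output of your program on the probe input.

add(3) | add(5) | add(-6) ; probe: -11

Check, running the answer program on each example:
  -6 -> -3 -> 2 -> -4
  34 -> 37 -> 42 -> 36
  -19 -> -16 -> -11 -> -17
  probe: -13 -> -10 -> -5 -> -11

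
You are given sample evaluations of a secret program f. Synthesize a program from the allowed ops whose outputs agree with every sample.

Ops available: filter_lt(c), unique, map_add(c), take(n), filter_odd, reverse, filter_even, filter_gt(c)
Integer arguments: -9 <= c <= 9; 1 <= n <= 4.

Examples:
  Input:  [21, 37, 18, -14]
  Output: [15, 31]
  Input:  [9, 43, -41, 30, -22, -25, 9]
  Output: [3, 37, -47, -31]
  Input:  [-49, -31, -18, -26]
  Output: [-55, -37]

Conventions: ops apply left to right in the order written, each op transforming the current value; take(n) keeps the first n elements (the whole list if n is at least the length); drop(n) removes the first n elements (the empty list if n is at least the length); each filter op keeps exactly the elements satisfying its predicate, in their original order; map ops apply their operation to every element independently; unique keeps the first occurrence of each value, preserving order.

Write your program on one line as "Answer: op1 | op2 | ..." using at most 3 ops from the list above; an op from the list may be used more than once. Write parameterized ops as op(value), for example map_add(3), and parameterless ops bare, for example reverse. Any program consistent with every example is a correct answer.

unique | map_add(-6) | filter_odd

Check, running the answer program on each example:
  [21, 37, 18, -14] -> [21, 37, 18, -14] -> [15, 31, 12, -20] -> [15, 31]
  [9, 43, -41, 30, -22, -25, 9] -> [9, 43, -41, 30, -22, -25] -> [3, 37, -47, 24, -28, -31] -> [3, 37, -47, -31]
  [-49, -31, -18, -26] -> [-49, -31, -18, -26] -> [-55, -37, -24, -32] -> [-55, -37]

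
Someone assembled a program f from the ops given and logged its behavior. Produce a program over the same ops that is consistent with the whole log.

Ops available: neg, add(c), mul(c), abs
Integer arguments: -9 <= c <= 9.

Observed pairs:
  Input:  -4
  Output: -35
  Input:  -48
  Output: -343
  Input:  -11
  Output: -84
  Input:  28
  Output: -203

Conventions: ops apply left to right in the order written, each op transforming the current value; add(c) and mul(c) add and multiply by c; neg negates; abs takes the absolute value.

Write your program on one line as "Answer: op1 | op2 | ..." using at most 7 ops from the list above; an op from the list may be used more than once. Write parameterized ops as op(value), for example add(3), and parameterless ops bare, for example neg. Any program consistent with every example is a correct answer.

abs | add(5) | add(-4) | neg | mul(-7) | neg

Check, running the answer program on each example:
  -4 -> 4 -> 9 -> 5 -> -5 -> 35 -> -35
  -48 -> 48 -> 53 -> 49 -> -49 -> 343 -> -343
  -11 -> 11 -> 16 -> 12 -> -12 -> 84 -> -84
  28 -> 28 -> 33 -> 29 -> -29 -> 203 -> -203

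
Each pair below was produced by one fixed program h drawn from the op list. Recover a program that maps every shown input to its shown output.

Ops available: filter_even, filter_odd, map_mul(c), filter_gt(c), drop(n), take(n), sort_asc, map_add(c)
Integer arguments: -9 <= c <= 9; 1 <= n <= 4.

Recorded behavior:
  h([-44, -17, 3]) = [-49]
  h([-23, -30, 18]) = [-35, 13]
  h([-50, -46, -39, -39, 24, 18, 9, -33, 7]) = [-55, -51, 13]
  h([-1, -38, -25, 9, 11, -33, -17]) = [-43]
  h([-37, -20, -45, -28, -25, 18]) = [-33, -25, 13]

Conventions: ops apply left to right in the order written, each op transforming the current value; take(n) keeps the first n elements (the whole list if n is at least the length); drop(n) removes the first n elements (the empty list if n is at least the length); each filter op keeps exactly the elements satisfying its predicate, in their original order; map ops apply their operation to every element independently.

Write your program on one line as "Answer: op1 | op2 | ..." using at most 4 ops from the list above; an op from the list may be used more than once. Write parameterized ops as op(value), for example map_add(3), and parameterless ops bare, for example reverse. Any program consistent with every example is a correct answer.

map_add(-5) | filter_odd | sort_asc | take(3)

Check, running the answer program on each example:
  [-44, -17, 3] -> [-49, -22, -2] -> [-49] -> [-49] -> [-49]
  [-23, -30, 18] -> [-28, -35, 13] -> [-35, 13] -> [-35, 13] -> [-35, 13]
  [-50, -46, -39, -39, 24, 18, 9, -33, 7] -> [-55, -51, -44, -44, 19, 13, 4, -38, 2] -> [-55, -51, 19, 13] -> [-55, -51, 13, 19] -> [-55, -51, 13]
  [-1, -38, -25, 9, 11, -33, -17] -> [-6, -43, -30, 4, 6, -38, -22] -> [-43] -> [-43] -> [-43]
  [-37, -20, -45, -28, -25, 18] -> [-42, -25, -50, -33, -30, 13] -> [-25, -33, 13] -> [-33, -25, 13] -> [-33, -25, 13]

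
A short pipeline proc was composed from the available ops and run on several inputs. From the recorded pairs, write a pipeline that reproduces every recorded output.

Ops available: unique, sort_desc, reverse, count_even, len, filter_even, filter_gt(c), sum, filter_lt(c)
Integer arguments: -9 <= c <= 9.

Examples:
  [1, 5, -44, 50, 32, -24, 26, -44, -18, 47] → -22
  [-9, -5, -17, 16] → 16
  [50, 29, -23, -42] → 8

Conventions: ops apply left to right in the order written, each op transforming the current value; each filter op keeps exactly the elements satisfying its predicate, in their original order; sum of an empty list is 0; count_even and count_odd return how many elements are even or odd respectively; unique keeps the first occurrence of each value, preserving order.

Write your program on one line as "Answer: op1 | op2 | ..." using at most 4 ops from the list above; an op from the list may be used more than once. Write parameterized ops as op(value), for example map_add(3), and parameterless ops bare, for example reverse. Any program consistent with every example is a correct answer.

reverse | filter_even | sum

Check, running the answer program on each example:
  [1, 5, -44, 50, 32, -24, 26, -44, -18, 47] -> [47, -18, -44, 26, -24, 32, 50, -44, 5, 1] -> [-18, -44, 26, -24, 32, 50, -44] -> -22
  [-9, -5, -17, 16] -> [16, -17, -5, -9] -> [16] -> 16
  [50, 29, -23, -42] -> [-42, -23, 29, 50] -> [-42, 50] -> 8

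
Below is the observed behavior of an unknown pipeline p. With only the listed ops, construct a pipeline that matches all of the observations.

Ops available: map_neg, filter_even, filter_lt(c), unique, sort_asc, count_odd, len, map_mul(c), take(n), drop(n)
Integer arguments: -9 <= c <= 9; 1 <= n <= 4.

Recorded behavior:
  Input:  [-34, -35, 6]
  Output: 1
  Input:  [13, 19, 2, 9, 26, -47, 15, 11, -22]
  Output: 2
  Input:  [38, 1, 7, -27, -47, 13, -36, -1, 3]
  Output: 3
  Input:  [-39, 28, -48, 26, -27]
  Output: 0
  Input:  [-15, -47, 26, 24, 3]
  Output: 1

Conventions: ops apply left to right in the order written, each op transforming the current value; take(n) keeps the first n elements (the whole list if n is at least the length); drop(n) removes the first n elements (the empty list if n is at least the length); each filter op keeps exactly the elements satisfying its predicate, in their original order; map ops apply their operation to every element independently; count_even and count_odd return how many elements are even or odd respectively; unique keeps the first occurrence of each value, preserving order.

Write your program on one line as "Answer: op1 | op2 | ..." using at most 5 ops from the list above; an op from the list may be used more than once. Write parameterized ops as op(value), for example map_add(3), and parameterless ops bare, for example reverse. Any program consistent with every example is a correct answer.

drop(1) | take(3) | map_mul(5) | map_neg | count_odd

Check, running the answer program on each example:
  [-34, -35, 6] -> [-35, 6] -> [-35, 6] -> [-175, 30] -> [175, -30] -> 1
  [13, 19, 2, 9, 26, -47, 15, 11, -22] -> [19, 2, 9, 26, -47, 15, 11, -22] -> [19, 2, 9] -> [95, 10, 45] -> [-95, -10, -45] -> 2
  [38, 1, 7, -27, -47, 13, -36, -1, 3] -> [1, 7, -27, -47, 13, -36, -1, 3] -> [1, 7, -27] -> [5, 35, -135] -> [-5, -35, 135] -> 3
  [-39, 28, -48, 26, -27] -> [28, -48, 26, -27] -> [28, -48, 26] -> [140, -240, 130] -> [-140, 240, -130] -> 0
  [-15, -47, 26, 24, 3] -> [-47, 26, 24, 3] -> [-47, 26, 24] -> [-235, 130, 120] -> [235, -130, -120] -> 1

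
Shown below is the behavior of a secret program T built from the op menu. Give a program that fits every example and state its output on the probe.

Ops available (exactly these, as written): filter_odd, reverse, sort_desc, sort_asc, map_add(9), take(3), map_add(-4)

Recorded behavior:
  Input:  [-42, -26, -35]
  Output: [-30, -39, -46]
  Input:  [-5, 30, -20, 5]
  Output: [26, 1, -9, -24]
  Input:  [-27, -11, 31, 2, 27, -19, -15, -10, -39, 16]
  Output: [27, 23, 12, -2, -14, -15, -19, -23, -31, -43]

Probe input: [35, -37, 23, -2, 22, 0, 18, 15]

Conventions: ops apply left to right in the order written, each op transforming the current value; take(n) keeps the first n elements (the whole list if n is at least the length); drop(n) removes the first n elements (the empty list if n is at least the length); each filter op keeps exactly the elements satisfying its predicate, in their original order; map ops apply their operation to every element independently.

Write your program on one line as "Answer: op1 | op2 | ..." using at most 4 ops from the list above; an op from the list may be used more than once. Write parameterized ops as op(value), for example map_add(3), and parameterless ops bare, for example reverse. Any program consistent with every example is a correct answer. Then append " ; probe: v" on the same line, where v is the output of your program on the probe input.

map_add(-4) | sort_asc | reverse ; probe: [31, 19, 18, 14, 11, -4, -6, -41]

Check, running the answer program on each example:
  [-42, -26, -35] -> [-46, -30, -39] -> [-46, -39, -30] -> [-30, -39, -46]
  [-5, 30, -20, 5] -> [-9, 26, -24, 1] -> [-24, -9, 1, 26] -> [26, 1, -9, -24]
  [-27, -11, 31, 2, 27, -19, -15, -10, -39, 16] -> [-31, -15, 27, -2, 23, -23, -19, -14, -43, 12] -> [-43, -31, -23, -19, -15, -14, -2, 12, 23, 27] -> [27, 23, 12, -2, -14, -15, -19, -23, -31, -43]
  probe: [35, -37, 23, -2, 22, 0, 18, 15] -> [31, -41, 19, -6, 18, -4, 14, 11] -> [-41, -6, -4, 11, 14, 18, 19, 31] -> [31, 19, 18, 14, 11, -4, -6, -41]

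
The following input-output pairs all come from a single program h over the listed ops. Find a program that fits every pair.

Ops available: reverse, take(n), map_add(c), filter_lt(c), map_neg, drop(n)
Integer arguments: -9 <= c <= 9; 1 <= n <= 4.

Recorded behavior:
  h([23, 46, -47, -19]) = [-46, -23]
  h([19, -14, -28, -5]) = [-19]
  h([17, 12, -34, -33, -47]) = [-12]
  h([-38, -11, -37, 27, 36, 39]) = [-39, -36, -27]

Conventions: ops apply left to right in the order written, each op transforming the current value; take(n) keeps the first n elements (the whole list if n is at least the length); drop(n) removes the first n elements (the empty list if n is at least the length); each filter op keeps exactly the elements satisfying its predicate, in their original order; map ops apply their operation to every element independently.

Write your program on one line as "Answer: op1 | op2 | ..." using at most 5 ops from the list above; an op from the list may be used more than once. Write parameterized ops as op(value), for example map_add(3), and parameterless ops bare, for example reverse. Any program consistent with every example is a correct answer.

reverse | take(4) | map_neg | filter_lt(1)

Check, running the answer program on each example:
  [23, 46, -47, -19] -> [-19, -47, 46, 23] -> [-19, -47, 46, 23] -> [19, 47, -46, -23] -> [-46, -23]
  [19, -14, -28, -5] -> [-5, -28, -14, 19] -> [-5, -28, -14, 19] -> [5, 28, 14, -19] -> [-19]
  [17, 12, -34, -33, -47] -> [-47, -33, -34, 12, 17] -> [-47, -33, -34, 12] -> [47, 33, 34, -12] -> [-12]
  [-38, -11, -37, 27, 36, 39] -> [39, 36, 27, -37, -11, -38] -> [39, 36, 27, -37] -> [-39, -36, -27, 37] -> [-39, -36, -27]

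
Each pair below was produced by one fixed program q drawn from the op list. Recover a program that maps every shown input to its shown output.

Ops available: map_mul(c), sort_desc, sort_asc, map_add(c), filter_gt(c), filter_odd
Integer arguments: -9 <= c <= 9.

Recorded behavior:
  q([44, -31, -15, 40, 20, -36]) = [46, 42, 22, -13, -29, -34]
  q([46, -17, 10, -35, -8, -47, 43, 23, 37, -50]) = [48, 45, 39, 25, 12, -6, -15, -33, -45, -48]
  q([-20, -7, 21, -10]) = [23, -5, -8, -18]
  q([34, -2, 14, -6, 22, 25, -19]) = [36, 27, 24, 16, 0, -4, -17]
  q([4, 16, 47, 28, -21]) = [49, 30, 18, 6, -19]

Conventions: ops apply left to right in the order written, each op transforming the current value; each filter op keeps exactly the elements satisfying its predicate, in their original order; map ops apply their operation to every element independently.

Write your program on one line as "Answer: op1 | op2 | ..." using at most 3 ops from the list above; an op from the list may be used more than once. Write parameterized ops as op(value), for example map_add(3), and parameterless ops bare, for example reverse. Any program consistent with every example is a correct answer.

map_add(2) | sort_desc

Check, running the answer program on each example:
  [44, -31, -15, 40, 20, -36] -> [46, -29, -13, 42, 22, -34] -> [46, 42, 22, -13, -29, -34]
  [46, -17, 10, -35, -8, -47, 43, 23, 37, -50] -> [48, -15, 12, -33, -6, -45, 45, 25, 39, -48] -> [48, 45, 39, 25, 12, -6, -15, -33, -45, -48]
  [-20, -7, 21, -10] -> [-18, -5, 23, -8] -> [23, -5, -8, -18]
  [34, -2, 14, -6, 22, 25, -19] -> [36, 0, 16, -4, 24, 27, -17] -> [36, 27, 24, 16, 0, -4, -17]
  [4, 16, 47, 28, -21] -> [6, 18, 49, 30, -19] -> [49, 30, 18, 6, -19]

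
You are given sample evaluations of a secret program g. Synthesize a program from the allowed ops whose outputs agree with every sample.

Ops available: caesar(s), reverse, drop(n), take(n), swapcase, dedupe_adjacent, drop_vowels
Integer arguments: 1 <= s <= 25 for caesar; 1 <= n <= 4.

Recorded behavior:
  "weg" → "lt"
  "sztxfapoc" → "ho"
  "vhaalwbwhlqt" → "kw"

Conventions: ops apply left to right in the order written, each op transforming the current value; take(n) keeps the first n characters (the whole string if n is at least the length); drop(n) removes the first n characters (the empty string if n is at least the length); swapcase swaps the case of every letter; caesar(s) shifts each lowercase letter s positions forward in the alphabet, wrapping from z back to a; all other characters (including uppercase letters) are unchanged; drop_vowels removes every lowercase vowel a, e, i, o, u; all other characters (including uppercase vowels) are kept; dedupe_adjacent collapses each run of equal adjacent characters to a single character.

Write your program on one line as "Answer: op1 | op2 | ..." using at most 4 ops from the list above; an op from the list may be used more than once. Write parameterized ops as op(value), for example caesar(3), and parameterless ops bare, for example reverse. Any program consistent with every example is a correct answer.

dedupe_adjacent | caesar(16) | caesar(25) | take(2)

Check, running the answer program on each example:
  "weg" -> "weg" -> "muw" -> "ltv" -> "lt"
  "sztxfapoc" -> "sztxfapoc" -> "ipjnvqfes" -> "hoimupedr" -> "ho"
  "vhaalwbwhlqt" -> "vhalwbwhlqt" -> "lxqbmrmxbgj" -> "kwpalqlwafi" -> "kw"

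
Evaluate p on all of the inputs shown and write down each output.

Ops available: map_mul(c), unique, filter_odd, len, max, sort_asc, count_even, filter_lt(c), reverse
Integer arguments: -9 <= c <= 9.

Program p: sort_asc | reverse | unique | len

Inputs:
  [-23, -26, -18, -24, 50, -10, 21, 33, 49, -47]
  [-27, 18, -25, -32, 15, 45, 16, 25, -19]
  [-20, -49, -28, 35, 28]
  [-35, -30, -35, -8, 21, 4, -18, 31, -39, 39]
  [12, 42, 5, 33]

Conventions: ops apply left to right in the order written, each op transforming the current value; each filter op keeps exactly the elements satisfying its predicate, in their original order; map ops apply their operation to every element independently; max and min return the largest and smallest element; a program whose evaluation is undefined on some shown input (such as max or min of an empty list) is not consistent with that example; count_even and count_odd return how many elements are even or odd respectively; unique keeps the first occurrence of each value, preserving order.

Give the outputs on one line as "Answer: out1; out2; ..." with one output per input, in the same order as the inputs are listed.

10; 9; 5; 9; 4

Execution, op by op:
  [-23, -26, -18, -24, 50, -10, 21, 33, 49, -47] -> [-47, -26, -24, -23, -18, -10, 21, 33, 49, 50] -> [50, 49, 33, 21, -10, -18, -23, -24, -26, -47] -> [50, 49, 33, 21, -10, -18, -23, -24, -26, -47] -> 10
  [-27, 18, -25, -32, 15, 45, 16, 25, -19] -> [-32, -27, -25, -19, 15, 16, 18, 25, 45] -> [45, 25, 18, 16, 15, -19, -25, -27, -32] -> [45, 25, 18, 16, 15, -19, -25, -27, -32] -> 9
  [-20, -49, -28, 35, 28] -> [-49, -28, -20, 28, 35] -> [35, 28, -20, -28, -49] -> [35, 28, -20, -28, -49] -> 5
  [-35, -30, -35, -8, 21, 4, -18, 31, -39, 39] -> [-39, -35, -35, -30, -18, -8, 4, 21, 31, 39] -> [39, 31, 21, 4, -8, -18, -30, -35, -35, -39] -> [39, 31, 21, 4, -8, -18, -30, -35, -39] -> 9
  [12, 42, 5, 33] -> [5, 12, 33, 42] -> [42, 33, 12, 5] -> [42, 33, 12, 5] -> 4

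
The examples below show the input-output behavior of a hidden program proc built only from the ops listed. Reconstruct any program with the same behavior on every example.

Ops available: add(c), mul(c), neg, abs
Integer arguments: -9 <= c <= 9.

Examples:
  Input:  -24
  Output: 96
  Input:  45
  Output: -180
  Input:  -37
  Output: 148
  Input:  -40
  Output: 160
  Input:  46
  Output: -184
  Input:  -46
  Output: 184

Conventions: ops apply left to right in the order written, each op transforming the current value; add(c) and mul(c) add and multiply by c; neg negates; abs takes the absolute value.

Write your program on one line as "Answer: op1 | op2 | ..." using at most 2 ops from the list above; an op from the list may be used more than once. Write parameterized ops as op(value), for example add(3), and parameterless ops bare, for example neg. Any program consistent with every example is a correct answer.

mul(4) | neg

Check, running the answer program on each example:
  -24 -> -96 -> 96
  45 -> 180 -> -180
  -37 -> -148 -> 148
  -40 -> -160 -> 160
  46 -> 184 -> -184
  -46 -> -184 -> 184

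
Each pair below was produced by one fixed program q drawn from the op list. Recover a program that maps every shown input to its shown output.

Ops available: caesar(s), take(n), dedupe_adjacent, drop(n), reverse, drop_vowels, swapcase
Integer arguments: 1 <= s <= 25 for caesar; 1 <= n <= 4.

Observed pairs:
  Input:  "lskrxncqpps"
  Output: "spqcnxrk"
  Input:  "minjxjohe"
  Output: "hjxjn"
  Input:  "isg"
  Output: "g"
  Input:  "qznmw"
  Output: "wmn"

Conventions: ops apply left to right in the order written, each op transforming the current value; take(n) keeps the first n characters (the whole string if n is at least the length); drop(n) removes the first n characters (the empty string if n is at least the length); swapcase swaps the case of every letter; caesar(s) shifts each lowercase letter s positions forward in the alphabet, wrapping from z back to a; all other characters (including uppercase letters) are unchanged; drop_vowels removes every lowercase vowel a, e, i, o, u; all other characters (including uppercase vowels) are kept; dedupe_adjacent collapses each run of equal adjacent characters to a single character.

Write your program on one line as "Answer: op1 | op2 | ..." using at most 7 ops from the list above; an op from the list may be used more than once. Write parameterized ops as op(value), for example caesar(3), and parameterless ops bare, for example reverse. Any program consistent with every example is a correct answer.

swapcase | drop(2) | dedupe_adjacent | swapcase | drop_vowels | reverse

Check, running the answer program on each example:
  "lskrxncqpps" -> "LSKRXNCQPPS" -> "KRXNCQPPS" -> "KRXNCQPS" -> "krxncqps" -> "krxncqps" -> "spqcnxrk"
  "minjxjohe" -> "MINJXJOHE" -> "NJXJOHE" -> "NJXJOHE" -> "njxjohe" -> "njxjh" -> "hjxjn"
  "isg" -> "ISG" -> "G" -> "G" -> "g" -> "g" -> "g"
  "qznmw" -> "QZNMW" -> "NMW" -> "NMW" -> "nmw" -> "nmw" -> "wmn"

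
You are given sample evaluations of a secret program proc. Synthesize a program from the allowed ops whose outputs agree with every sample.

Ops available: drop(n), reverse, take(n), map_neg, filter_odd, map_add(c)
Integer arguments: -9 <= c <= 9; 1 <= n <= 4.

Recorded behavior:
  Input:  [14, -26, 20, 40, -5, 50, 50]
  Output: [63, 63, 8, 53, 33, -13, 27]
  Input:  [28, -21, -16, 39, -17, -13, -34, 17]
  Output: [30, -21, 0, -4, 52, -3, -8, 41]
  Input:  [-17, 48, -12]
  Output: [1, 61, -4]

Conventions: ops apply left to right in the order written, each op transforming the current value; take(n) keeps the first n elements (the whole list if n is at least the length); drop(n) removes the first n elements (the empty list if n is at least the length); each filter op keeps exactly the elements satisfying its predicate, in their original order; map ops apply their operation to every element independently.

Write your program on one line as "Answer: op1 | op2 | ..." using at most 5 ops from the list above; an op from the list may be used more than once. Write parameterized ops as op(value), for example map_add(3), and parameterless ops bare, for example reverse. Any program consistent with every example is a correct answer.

reverse | map_add(9) | map_add(1) | map_add(3)

Check, running the answer program on each example:
  [14, -26, 20, 40, -5, 50, 50] -> [50, 50, -5, 40, 20, -26, 14] -> [59, 59, 4, 49, 29, -17, 23] -> [60, 60, 5, 50, 30, -16, 24] -> [63, 63, 8, 53, 33, -13, 27]
  [28, -21, -16, 39, -17, -13, -34, 17] -> [17, -34, -13, -17, 39, -16, -21, 28] -> [26, -25, -4, -8, 48, -7, -12, 37] -> [27, -24, -3, -7, 49, -6, -11, 38] -> [30, -21, 0, -4, 52, -3, -8, 41]
  [-17, 48, -12] -> [-12, 48, -17] -> [-3, 57, -8] -> [-2, 58, -7] -> [1, 61, -4]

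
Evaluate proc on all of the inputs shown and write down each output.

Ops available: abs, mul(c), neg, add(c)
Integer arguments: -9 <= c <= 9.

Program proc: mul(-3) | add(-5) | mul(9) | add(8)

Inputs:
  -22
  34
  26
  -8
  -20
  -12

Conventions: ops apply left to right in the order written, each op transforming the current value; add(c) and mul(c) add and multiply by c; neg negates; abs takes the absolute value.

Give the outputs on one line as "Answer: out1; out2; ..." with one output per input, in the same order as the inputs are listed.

557; -955; -739; 179; 503; 287

Execution, op by op:
  -22 -> 66 -> 61 -> 549 -> 557
  34 -> -102 -> -107 -> -963 -> -955
  26 -> -78 -> -83 -> -747 -> -739
  -8 -> 24 -> 19 -> 171 -> 179
  -20 -> 60 -> 55 -> 495 -> 503
  -12 -> 36 -> 31 -> 279 -> 287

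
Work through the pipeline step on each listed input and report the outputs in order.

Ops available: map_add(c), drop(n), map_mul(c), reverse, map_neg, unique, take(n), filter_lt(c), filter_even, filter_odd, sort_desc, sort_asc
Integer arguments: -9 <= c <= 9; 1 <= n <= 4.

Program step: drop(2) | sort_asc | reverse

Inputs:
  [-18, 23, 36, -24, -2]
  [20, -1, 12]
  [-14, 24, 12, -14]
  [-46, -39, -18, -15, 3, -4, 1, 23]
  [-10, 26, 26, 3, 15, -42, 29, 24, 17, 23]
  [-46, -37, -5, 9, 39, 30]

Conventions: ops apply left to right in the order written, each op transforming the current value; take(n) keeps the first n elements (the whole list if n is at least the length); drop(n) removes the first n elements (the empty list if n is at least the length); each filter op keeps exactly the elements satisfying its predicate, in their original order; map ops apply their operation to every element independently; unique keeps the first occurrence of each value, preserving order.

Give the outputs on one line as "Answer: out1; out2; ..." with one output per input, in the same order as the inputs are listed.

[36, -2, -24]; [12]; [12, -14]; [23, 3, 1, -4, -15, -18]; [29, 26, 24, 23, 17, 15, 3, -42]; [39, 30, 9, -5]

Execution, op by op:
  [-18, 23, 36, -24, -2] -> [36, -24, -2] -> [-24, -2, 36] -> [36, -2, -24]
  [20, -1, 12] -> [12] -> [12] -> [12]
  [-14, 24, 12, -14] -> [12, -14] -> [-14, 12] -> [12, -14]
  [-46, -39, -18, -15, 3, -4, 1, 23] -> [-18, -15, 3, -4, 1, 23] -> [-18, -15, -4, 1, 3, 23] -> [23, 3, 1, -4, -15, -18]
  [-10, 26, 26, 3, 15, -42, 29, 24, 17, 23] -> [26, 3, 15, -42, 29, 24, 17, 23] -> [-42, 3, 15, 17, 23, 24, 26, 29] -> [29, 26, 24, 23, 17, 15, 3, -42]
  [-46, -37, -5, 9, 39, 30] -> [-5, 9, 39, 30] -> [-5, 9, 30, 39] -> [39, 30, 9, -5]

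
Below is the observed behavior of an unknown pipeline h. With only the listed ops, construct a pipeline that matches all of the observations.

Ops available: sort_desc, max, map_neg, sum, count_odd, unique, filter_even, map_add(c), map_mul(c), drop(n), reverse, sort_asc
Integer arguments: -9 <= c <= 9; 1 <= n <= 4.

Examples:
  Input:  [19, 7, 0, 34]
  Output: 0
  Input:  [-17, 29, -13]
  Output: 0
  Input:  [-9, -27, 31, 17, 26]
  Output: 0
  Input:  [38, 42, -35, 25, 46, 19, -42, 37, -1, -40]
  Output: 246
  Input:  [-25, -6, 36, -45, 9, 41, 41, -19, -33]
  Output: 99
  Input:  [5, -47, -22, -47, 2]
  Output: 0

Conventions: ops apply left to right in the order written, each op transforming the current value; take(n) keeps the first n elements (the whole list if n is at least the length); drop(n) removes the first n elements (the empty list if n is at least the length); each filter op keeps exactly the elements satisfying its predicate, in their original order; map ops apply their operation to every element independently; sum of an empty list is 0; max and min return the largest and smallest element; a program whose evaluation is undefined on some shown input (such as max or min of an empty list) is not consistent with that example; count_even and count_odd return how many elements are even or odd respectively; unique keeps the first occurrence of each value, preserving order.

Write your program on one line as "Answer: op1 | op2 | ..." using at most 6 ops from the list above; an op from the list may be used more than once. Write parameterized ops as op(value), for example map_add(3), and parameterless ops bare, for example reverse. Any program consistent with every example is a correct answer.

drop(2) | drop(3) | map_mul(-3) | sort_asc | drop(3) | sum

Check, running the answer program on each example:
  [19, 7, 0, 34] -> [0, 34] -> [] -> [] -> [] -> [] -> 0
  [-17, 29, -13] -> [-13] -> [] -> [] -> [] -> [] -> 0
  [-9, -27, 31, 17, 26] -> [31, 17, 26] -> [] -> [] -> [] -> [] -> 0
  [38, 42, -35, 25, 46, 19, -42, 37, -1, -40] -> [-35, 25, 46, 19, -42, 37, -1, -40] -> [19, -42, 37, -1, -40] -> [-57, 126, -111, 3, 120] -> [-111, -57, 3, 120, 126] -> [120, 126] -> 246
  [-25, -6, 36, -45, 9, 41, 41, -19, -33] -> [36, -45, 9, 41, 41, -19, -33] -> [41, 41, -19, -33] -> [-123, -123, 57, 99] -> [-123, -123, 57, 99] -> [99] -> 99
  [5, -47, -22, -47, 2] -> [-22, -47, 2] -> [] -> [] -> [] -> [] -> 0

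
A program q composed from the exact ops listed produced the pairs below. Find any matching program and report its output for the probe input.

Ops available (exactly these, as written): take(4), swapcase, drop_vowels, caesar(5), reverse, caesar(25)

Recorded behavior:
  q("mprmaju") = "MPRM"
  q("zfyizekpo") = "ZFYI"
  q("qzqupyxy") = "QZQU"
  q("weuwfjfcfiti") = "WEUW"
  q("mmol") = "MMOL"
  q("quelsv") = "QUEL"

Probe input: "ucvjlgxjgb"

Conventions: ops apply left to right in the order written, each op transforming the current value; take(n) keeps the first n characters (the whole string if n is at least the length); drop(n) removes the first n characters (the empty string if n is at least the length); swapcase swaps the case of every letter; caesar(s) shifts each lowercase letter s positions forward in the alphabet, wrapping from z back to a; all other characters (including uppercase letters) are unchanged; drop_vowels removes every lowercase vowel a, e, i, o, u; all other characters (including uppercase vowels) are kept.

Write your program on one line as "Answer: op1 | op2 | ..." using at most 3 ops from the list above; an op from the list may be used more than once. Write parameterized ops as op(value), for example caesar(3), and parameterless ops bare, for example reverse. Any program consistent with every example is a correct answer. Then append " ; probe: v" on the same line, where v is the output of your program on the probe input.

take(4) | swapcase ; probe: "UCVJ"

Check, running the answer program on each example:
  "mprmaju" -> "mprm" -> "MPRM"
  "zfyizekpo" -> "zfyi" -> "ZFYI"
  "qzqupyxy" -> "qzqu" -> "QZQU"
  "weuwfjfcfiti" -> "weuw" -> "WEUW"
  "mmol" -> "mmol" -> "MMOL"
  "quelsv" -> "quel" -> "QUEL"
  probe: "ucvjlgxjgb" -> "ucvj" -> "UCVJ"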